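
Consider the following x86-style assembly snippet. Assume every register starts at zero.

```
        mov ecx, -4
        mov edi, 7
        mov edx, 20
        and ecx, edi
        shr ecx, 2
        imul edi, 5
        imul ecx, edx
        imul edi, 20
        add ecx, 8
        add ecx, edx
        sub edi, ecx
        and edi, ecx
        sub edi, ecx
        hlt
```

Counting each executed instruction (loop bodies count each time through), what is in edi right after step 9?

700

ecx=-4
edi=7
edx=20
ecx=(-4)&7=4
ecx=4>>2=1
edi=7*5=35
ecx=1*20=20
edi=35*20=700
ecx=20+8=28
After step 9: edi = 700.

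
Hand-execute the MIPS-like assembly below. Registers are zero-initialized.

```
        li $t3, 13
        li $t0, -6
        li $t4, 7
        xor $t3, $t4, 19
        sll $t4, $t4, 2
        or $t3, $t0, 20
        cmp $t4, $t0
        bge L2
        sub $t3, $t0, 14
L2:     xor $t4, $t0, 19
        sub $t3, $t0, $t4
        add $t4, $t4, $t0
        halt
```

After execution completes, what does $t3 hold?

$t3=13
$t0=-6
$t4=7
$t3=7^19=20
$t4=7<<2=28
$t3=(-6)|20=-2
cmp $t4, $t0  (cmp 28,-6)
bge L2: taken
$t4=(-6)^19=-23
$t3=(-6)-(-23)=17
$t4=(-23)+(-6)=-29
halt.

17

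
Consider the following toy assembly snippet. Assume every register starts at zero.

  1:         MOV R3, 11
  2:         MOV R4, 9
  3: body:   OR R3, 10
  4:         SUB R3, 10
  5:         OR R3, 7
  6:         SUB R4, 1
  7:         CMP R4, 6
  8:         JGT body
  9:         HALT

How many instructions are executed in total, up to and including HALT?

21

R3=11
R4=9
R3=11|10=11
R3=11-10=1
R3=1|7=7
R4=9-1=8
CMP R4, 6  (cmp 8,6)
JGT body: taken
R3=7|10=15
R3=15-10=5
R3=5|7=7
R4=8-1=7
CMP R4, 6  (cmp 7,6)
JGT body: taken
R3=7|10=15
R3=15-10=5
R3=5|7=7
R4=7-1=6
CMP R4, 6  (cmp 6,6)
JGT body: not taken
halt.
Total executed instructions: 21.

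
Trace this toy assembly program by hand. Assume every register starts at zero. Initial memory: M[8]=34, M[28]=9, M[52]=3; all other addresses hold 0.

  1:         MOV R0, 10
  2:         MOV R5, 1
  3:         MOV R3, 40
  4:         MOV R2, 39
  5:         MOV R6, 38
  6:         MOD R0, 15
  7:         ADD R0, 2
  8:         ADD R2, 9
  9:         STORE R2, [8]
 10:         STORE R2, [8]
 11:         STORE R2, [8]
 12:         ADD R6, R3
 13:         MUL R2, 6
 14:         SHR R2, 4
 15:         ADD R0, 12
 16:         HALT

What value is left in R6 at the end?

R0=10
R5=1
R3=40
R2=39
R6=38
R0=10%15=10
R0=10+2=12
R2=39+9=48
STORE R2, [8] → M[8]=48
STORE R2, [8] → M[8]=48
STORE R2, [8] → M[8]=48
R6=38+40=78
R2=48*6=288
R2=288>>4=18
R0=12+12=24
halt.

78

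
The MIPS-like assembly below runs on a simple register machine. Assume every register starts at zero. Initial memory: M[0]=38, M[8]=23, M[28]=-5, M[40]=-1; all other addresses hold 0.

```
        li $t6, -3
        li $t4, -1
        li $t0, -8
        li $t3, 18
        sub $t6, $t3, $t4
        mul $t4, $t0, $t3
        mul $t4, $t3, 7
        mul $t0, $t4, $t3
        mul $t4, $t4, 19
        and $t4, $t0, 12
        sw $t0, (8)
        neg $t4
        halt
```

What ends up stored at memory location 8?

li $t6, -3 → $t6=-3
li $t4, -1 → $t4=-1
li $t0, -8 → $t0=-8
li $t3, 18 → $t3=18
sub $t6, $t3, $t4 → $t6=18-(-1)=19
mul $t4, $t0, $t3 → $t4=(-8)*18=-144
mul $t4, $t3, 7 → $t4=18*7=126
mul $t0, $t4, $t3 → $t0=126*18=2268
mul $t4, $t4, 19 → $t4=126*19=2394
and $t4, $t0, 12 → $t4=2268&12=12
sw $t0, (8) → M[8]=2268
neg $t4 → $t4=-(12)=-12
halt.

2268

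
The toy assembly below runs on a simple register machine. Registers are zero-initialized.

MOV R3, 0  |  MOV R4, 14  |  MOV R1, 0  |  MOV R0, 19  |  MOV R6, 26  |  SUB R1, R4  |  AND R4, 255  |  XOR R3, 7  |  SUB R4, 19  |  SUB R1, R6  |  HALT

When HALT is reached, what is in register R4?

R3=0
R4=14
R1=0
R0=19
R6=26
R1=0-14=-14
R4=14&255=14
R3=0^7=7
R4=14-19=-5
R1=(-14)-26=-40
halt.

-5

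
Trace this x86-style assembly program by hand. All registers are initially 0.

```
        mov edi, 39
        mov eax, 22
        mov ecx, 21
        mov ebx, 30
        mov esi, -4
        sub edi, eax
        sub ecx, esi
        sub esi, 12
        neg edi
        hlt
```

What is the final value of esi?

-16

mov edi, 39 → edi=39
mov eax, 22 → eax=22
mov ecx, 21 → ecx=21
mov ebx, 30 → ebx=30
mov esi, -4 → esi=-4
sub edi, eax → edi=39-22=17
sub ecx, esi → ecx=21-(-4)=25
sub esi, 12 → esi=(-4)-12=-16
neg edi → edi=-(17)=-17
halt.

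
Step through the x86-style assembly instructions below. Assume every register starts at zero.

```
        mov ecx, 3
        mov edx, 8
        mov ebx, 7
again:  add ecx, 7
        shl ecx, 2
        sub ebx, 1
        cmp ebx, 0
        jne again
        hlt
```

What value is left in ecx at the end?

mov ecx, 3 → ecx=3
mov edx, 8 → edx=8
mov ebx, 7 → ebx=7
add ecx, 7 → ecx=3+7=10
shl ecx, 2 → ecx=10<<2=40
sub ebx, 1 → ebx=7-1=6
cmp ebx, 0  (cmp 6,0)
jne again: taken
add ecx, 7 → ecx=40+7=47
shl ecx, 2 → ecx=47<<2=188
sub ebx, 1 → ebx=6-1=5
cmp ebx, 0  (cmp 5,0)
jne again: taken
add ecx, 7 → ecx=188+7=195
shl ecx, 2 → ecx=195<<2=780
sub ebx, 1 → ebx=5-1=4
cmp ebx, 0  (cmp 4,0)
jne again: taken
add ecx, 7 → ecx=780+7=787
shl ecx, 2 → ecx=787<<2=3148
sub ebx, 1 → ebx=4-1=3
cmp ebx, 0  (cmp 3,0)
jne again: taken
add ecx, 7 → ecx=3148+7=3155
shl ecx, 2 → ecx=3155<<2=12620
sub ebx, 1 → ebx=3-1=2
cmp ebx, 0  (cmp 2,0)
jne again: taken
add ecx, 7 → ecx=12620+7=12627
shl ecx, 2 → ecx=12627<<2=50508
sub ebx, 1 → ebx=2-1=1
cmp ebx, 0  (cmp 1,0)
jne again: taken
add ecx, 7 → ecx=50508+7=50515
shl ecx, 2 → ecx=50515<<2=202060
sub ebx, 1 → ebx=1-1=0
cmp ebx, 0  (cmp 0,0)
jne again: not taken
halt.

202060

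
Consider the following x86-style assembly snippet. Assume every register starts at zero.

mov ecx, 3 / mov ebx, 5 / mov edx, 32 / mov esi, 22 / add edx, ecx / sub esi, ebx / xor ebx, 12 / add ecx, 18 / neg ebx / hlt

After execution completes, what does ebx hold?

after mov ecx, 3: ecx=3
after mov ebx, 5: ebx=5
after mov edx, 32: edx=32
after mov esi, 22: esi=22
after add edx, ecx: edx=32+3=35
after sub esi, ebx: esi=22-5=17
after xor ebx, 12: ebx=5^12=9
after add ecx, 18: ecx=3+18=21
after neg ebx: ebx=-(9)=-9
halt.

-9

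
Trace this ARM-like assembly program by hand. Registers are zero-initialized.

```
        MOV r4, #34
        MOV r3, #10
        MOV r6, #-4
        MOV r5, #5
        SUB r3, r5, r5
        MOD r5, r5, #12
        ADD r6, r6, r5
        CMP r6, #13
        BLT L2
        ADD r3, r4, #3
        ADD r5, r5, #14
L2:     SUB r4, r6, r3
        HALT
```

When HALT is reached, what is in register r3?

0

r4=34
r3=10
r6=-4
r5=5
r3=5-5=0
r5=5%12=5
r6=(-4)+5=1
CMP r6, #13  (cmp 1,13)
BLT L2: taken
r4=1-0=1
halt.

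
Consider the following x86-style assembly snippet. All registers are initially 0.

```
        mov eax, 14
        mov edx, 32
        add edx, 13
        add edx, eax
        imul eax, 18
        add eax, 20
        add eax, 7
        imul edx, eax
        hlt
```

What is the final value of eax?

279

after mov eax, 14: eax=14
after mov edx, 32: edx=32
after add edx, 13: edx=32+13=45
after add edx, eax: edx=45+14=59
after imul eax, 18: eax=14*18=252
after add eax, 20: eax=252+20=272
after add eax, 7: eax=272+7=279
after imul edx, eax: edx=59*279=16461
halt.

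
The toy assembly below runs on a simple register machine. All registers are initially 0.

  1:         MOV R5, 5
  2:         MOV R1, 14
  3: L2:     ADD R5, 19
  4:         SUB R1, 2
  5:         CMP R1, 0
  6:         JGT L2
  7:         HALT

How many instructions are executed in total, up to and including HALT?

31

MOV R5, 5 → R5=5
MOV R1, 14 → R1=14
ADD R5, 19 → R5=5+19=24
SUB R1, 2 → R1=14-2=12
CMP R1, 0  (cmp 12,0)
JGT L2: taken
ADD R5, 19 → R5=24+19=43
SUB R1, 2 → R1=12-2=10
CMP R1, 0  (cmp 10,0)
JGT L2: taken
ADD R5, 19 → R5=43+19=62
SUB R1, 2 → R1=10-2=8
CMP R1, 0  (cmp 8,0)
JGT L2: taken
ADD R5, 19 → R5=62+19=81
SUB R1, 2 → R1=8-2=6
CMP R1, 0  (cmp 6,0)
JGT L2: taken
ADD R5, 19 → R5=81+19=100
SUB R1, 2 → R1=6-2=4
CMP R1, 0  (cmp 4,0)
JGT L2: taken
ADD R5, 19 → R5=100+19=119
SUB R1, 2 → R1=4-2=2
CMP R1, 0  (cmp 2,0)
JGT L2: taken
ADD R5, 19 → R5=119+19=138
SUB R1, 2 → R1=2-2=0
CMP R1, 0  (cmp 0,0)
JGT L2: not taken
halt.
Total executed instructions: 31.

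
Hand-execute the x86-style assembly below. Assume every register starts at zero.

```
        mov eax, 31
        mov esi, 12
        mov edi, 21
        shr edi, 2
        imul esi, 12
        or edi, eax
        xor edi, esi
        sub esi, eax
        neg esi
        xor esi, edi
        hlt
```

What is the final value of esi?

after mov eax, 31: eax=31
after mov esi, 12: esi=12
after mov edi, 21: edi=21
after shr edi, 2: edi=21>>2=5
after imul esi, 12: esi=12*12=144
after or edi, eax: edi=5|31=31
after xor edi, esi: edi=31^144=143
after sub esi, eax: esi=144-31=113
after neg esi: esi=-(113)=-113
after xor esi, edi: esi=(-113)^143=-256
halt.

-256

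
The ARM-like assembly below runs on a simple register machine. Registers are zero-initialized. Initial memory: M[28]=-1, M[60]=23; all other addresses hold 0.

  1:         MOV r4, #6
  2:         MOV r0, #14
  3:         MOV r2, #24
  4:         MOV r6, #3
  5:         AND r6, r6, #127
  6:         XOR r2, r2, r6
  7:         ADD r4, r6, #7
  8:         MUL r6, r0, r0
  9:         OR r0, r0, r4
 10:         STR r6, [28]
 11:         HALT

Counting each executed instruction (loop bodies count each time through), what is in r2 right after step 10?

27

r4=6
r0=14
r2=24
r6=3
r6=3&127=3
r2=24^3=27
r4=3+7=10
r6=14*14=196
r0=14|10=14
STR r6, [28] → M[28]=196
After step 10: r2 = 27.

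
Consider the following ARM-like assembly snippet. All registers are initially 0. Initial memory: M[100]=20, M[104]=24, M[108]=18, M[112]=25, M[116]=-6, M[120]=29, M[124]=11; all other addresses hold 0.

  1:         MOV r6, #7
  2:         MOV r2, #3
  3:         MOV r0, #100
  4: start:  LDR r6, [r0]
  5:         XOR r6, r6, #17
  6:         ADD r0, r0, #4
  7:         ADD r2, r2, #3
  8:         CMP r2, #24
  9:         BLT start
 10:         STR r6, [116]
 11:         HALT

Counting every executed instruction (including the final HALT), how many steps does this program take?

47

after MOV r6, #7: r6=7
after MOV r2, #3: r2=3
after MOV r0, #100: r0=100
after LDR r6, [r0]: r6=M[100]=20
after XOR r6, r6, #17: r6=20^17=5
after ADD r0, r0, #4: r0=100+4=104
after ADD r2, r2, #3: r2=3+3=6
CMP r2, #24  (cmp 6,24)
BLT start: taken
after LDR r6, [r0]: r6=M[104]=24
after XOR r6, r6, #17: r6=24^17=9
after ADD r0, r0, #4: r0=104+4=108
after ADD r2, r2, #3: r2=6+3=9
CMP r2, #24  (cmp 9,24)
BLT start: taken
after LDR r6, [r0]: r6=M[108]=18
after XOR r6, r6, #17: r6=18^17=3
after ADD r0, r0, #4: r0=108+4=112
after ADD r2, r2, #3: r2=9+3=12
CMP r2, #24  (cmp 12,24)
BLT start: taken
after LDR r6, [r0]: r6=M[112]=25
after XOR r6, r6, #17: r6=25^17=8
after ADD r0, r0, #4: r0=112+4=116
after ADD r2, r2, #3: r2=12+3=15
CMP r2, #24  (cmp 15,24)
BLT start: taken
after LDR r6, [r0]: r6=M[116]=-6
after XOR r6, r6, #17: r6=(-6)^17=-21
after ADD r0, r0, #4: r0=116+4=120
after ADD r2, r2, #3: r2=15+3=18
CMP r2, #24  (cmp 18,24)
BLT start: taken
after LDR r6, [r0]: r6=M[120]=29
after XOR r6, r6, #17: r6=29^17=12
after ADD r0, r0, #4: r0=120+4=124
after ADD r2, r2, #3: r2=18+3=21
CMP r2, #24  (cmp 21,24)
BLT start: taken
after LDR r6, [r0]: r6=M[124]=11
after XOR r6, r6, #17: r6=11^17=26
after ADD r0, r0, #4: r0=124+4=128
after ADD r2, r2, #3: r2=21+3=24
CMP r2, #24  (cmp 24,24)
BLT start: not taken
STR r6, [116] → M[116]=26
halt.
Total executed instructions: 47.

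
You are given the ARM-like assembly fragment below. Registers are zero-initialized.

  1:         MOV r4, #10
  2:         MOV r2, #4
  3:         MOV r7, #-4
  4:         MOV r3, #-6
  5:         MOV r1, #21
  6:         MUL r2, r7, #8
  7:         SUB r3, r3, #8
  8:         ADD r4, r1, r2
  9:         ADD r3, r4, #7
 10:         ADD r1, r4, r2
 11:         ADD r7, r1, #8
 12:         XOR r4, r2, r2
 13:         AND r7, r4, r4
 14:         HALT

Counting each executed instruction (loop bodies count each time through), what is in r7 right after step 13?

0

after MOV r4, #10: r4=10
after MOV r2, #4: r2=4
after MOV r7, #-4: r7=-4
after MOV r3, #-6: r3=-6
after MOV r1, #21: r1=21
after MUL r2, r7, #8: r2=(-4)*8=-32
after SUB r3, r3, #8: r3=(-6)-8=-14
after ADD r4, r1, r2: r4=21+(-32)=-11
after ADD r3, r4, #7: r3=(-11)+7=-4
after ADD r1, r4, r2: r1=(-11)+(-32)=-43
after ADD r7, r1, #8: r7=(-43)+8=-35
after XOR r4, r2, r2: r4=(-32)^(-32)=0
after AND r7, r4, r4: r7=0&0=0
After step 13: r7 = 0.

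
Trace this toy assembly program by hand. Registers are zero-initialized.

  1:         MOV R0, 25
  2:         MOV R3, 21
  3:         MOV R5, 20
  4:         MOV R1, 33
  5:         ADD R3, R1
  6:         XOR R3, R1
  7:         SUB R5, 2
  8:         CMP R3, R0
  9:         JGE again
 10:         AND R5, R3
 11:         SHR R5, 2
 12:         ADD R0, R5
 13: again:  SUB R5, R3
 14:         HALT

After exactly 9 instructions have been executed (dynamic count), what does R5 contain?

18

MOV R0, 25 → R0=25
MOV R3, 21 → R3=21
MOV R5, 20 → R5=20
MOV R1, 33 → R1=33
ADD R3, R1 → R3=21+33=54
XOR R3, R1 → R3=54^33=23
SUB R5, 2 → R5=20-2=18
CMP R3, R0  (cmp 23,25)
JGE again: not taken
After step 9: R5 = 18.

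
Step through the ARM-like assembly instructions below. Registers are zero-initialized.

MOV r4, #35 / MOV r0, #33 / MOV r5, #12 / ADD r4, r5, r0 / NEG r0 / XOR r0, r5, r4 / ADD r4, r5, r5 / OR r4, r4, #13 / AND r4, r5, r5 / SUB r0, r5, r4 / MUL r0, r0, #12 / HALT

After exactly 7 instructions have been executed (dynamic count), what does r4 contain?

24

after MOV r4, #35: r4=35
after MOV r0, #33: r0=33
after MOV r5, #12: r5=12
after ADD r4, r5, r0: r4=12+33=45
after NEG r0: r0=-(33)=-33
after XOR r0, r5, r4: r0=12^45=33
after ADD r4, r5, r5: r4=12+12=24
After step 7: r4 = 24.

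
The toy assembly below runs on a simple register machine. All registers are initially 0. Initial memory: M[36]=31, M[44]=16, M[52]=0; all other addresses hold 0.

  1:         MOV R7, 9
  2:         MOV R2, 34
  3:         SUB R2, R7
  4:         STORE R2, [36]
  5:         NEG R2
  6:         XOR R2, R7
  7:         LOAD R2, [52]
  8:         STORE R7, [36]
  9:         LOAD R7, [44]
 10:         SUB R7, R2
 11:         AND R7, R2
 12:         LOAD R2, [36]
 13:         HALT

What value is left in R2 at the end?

R7=9
R2=34
R2=34-9=25
STORE R2, [36] → M[36]=25
R2=-(25)=-25
R2=(-25)^9=-18
R2=M[52]=0
STORE R7, [36] → M[36]=9
R7=M[44]=16
R7=16-0=16
R7=16&0=0
R2=M[36]=9
halt.

9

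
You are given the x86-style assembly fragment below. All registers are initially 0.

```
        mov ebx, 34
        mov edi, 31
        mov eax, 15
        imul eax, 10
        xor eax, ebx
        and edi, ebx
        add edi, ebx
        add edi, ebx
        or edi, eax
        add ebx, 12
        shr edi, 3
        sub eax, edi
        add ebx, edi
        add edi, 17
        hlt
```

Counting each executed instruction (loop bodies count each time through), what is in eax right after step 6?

180

after mov ebx, 34: ebx=34
after mov edi, 31: edi=31
after mov eax, 15: eax=15
after imul eax, 10: eax=15*10=150
after xor eax, ebx: eax=150^34=180
after and edi, ebx: edi=31&34=2
After step 6: eax = 180.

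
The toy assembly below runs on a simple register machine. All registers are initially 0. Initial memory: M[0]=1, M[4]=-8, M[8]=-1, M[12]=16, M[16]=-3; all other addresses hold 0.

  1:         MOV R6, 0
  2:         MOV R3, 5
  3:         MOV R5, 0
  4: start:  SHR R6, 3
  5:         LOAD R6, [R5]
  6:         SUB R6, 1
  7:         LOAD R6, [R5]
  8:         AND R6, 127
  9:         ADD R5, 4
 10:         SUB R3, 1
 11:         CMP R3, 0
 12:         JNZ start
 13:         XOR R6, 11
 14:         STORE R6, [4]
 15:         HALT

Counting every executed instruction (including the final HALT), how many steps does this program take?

R6=0
R3=5
R5=0
R6=0>>3=0
R6=M[0]=1
R6=1-1=0
R6=M[0]=1
R6=1&127=1
R5=0+4=4
R3=5-1=4
CMP R3, 0  (cmp 4,0)
JNZ start: taken
R6=1>>3=0
R6=M[4]=-8
R6=(-8)-1=-9
R6=M[4]=-8
R6=(-8)&127=120
R5=4+4=8
R3=4-1=3
CMP R3, 0  (cmp 3,0)
JNZ start: taken
R6=120>>3=15
R6=M[8]=-1
R6=(-1)-1=-2
R6=M[8]=-1
R6=(-1)&127=127
R5=8+4=12
R3=3-1=2
CMP R3, 0  (cmp 2,0)
JNZ start: taken
R6=127>>3=15
R6=M[12]=16
R6=16-1=15
R6=M[12]=16
R6=16&127=16
R5=12+4=16
R3=2-1=1
CMP R3, 0  (cmp 1,0)
JNZ start: taken
R6=16>>3=2
R6=M[16]=-3
R6=(-3)-1=-4
R6=M[16]=-3
R6=(-3)&127=125
R5=16+4=20
R3=1-1=0
CMP R3, 0  (cmp 0,0)
JNZ start: not taken
R6=125^11=118
STORE R6, [4] → M[4]=118
halt.
Total executed instructions: 51.

51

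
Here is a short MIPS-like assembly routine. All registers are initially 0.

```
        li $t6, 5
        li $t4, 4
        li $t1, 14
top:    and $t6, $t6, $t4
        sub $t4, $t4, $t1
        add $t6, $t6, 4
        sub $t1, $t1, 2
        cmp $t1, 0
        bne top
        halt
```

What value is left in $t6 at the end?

$t6=5
$t4=4
$t1=14
$t6=5&4=4
$t4=4-14=-10
$t6=4+4=8
$t1=14-2=12
cmp $t1, 0  (cmp 12,0)
bne top: taken
$t6=8&(-10)=0
$t4=(-10)-12=-22
$t6=0+4=4
$t1=12-2=10
cmp $t1, 0  (cmp 10,0)
bne top: taken
$t6=4&(-22)=0
$t4=(-22)-10=-32
$t6=0+4=4
$t1=10-2=8
cmp $t1, 0  (cmp 8,0)
bne top: taken
$t6=4&(-32)=0
$t4=(-32)-8=-40
$t6=0+4=4
$t1=8-2=6
cmp $t1, 0  (cmp 6,0)
bne top: taken
$t6=4&(-40)=0
$t4=(-40)-6=-46
$t6=0+4=4
$t1=6-2=4
cmp $t1, 0  (cmp 4,0)
bne top: taken
$t6=4&(-46)=0
$t4=(-46)-4=-50
$t6=0+4=4
$t1=4-2=2
cmp $t1, 0  (cmp 2,0)
bne top: taken
$t6=4&(-50)=4
$t4=(-50)-2=-52
$t6=4+4=8
$t1=2-2=0
cmp $t1, 0  (cmp 0,0)
bne top: not taken
halt.

8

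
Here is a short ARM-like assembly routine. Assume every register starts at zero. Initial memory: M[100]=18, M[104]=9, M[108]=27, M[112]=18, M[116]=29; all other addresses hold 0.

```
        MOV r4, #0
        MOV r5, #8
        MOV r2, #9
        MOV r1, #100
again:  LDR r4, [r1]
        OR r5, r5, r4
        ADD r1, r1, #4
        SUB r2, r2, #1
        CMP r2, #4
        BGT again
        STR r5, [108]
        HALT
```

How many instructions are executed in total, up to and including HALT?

MOV r4, #0 → r4=0
MOV r5, #8 → r5=8
MOV r2, #9 → r2=9
MOV r1, #100 → r1=100
LDR r4, [r1] → r4=M[100]=18
OR r5, r5, r4 → r5=8|18=26
ADD r1, r1, #4 → r1=100+4=104
SUB r2, r2, #1 → r2=9-1=8
CMP r2, #4  (cmp 8,4)
BGT again: taken
LDR r4, [r1] → r4=M[104]=9
OR r5, r5, r4 → r5=26|9=27
ADD r1, r1, #4 → r1=104+4=108
SUB r2, r2, #1 → r2=8-1=7
CMP r2, #4  (cmp 7,4)
BGT again: taken
LDR r4, [r1] → r4=M[108]=27
OR r5, r5, r4 → r5=27|27=27
ADD r1, r1, #4 → r1=108+4=112
SUB r2, r2, #1 → r2=7-1=6
CMP r2, #4  (cmp 6,4)
BGT again: taken
LDR r4, [r1] → r4=M[112]=18
OR r5, r5, r4 → r5=27|18=27
ADD r1, r1, #4 → r1=112+4=116
SUB r2, r2, #1 → r2=6-1=5
CMP r2, #4  (cmp 5,4)
BGT again: taken
LDR r4, [r1] → r4=M[116]=29
OR r5, r5, r4 → r5=27|29=31
ADD r1, r1, #4 → r1=116+4=120
SUB r2, r2, #1 → r2=5-1=4
CMP r2, #4  (cmp 4,4)
BGT again: not taken
STR r5, [108] → M[108]=31
halt.
Total executed instructions: 36.

36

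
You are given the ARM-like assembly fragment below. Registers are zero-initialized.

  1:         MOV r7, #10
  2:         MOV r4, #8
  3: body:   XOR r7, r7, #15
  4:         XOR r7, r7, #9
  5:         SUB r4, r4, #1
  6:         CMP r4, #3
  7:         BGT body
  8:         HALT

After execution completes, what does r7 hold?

MOV r7, #10 → r7=10
MOV r4, #8 → r4=8
XOR r7, r7, #15 → r7=10^15=5
XOR r7, r7, #9 → r7=5^9=12
SUB r4, r4, #1 → r4=8-1=7
CMP r4, #3  (cmp 7,3)
BGT body: taken
XOR r7, r7, #15 → r7=12^15=3
XOR r7, r7, #9 → r7=3^9=10
SUB r4, r4, #1 → r4=7-1=6
CMP r4, #3  (cmp 6,3)
BGT body: taken
XOR r7, r7, #15 → r7=10^15=5
XOR r7, r7, #9 → r7=5^9=12
SUB r4, r4, #1 → r4=6-1=5
CMP r4, #3  (cmp 5,3)
BGT body: taken
XOR r7, r7, #15 → r7=12^15=3
XOR r7, r7, #9 → r7=3^9=10
SUB r4, r4, #1 → r4=5-1=4
CMP r4, #3  (cmp 4,3)
BGT body: taken
XOR r7, r7, #15 → r7=10^15=5
XOR r7, r7, #9 → r7=5^9=12
SUB r4, r4, #1 → r4=4-1=3
CMP r4, #3  (cmp 3,3)
BGT body: not taken
halt.

12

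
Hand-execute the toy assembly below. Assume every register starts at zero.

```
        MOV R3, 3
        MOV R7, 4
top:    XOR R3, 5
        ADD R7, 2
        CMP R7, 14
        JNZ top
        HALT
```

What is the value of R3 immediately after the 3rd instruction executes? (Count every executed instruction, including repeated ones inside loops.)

6

MOV R3, 3 → R3=3
MOV R7, 4 → R7=4
XOR R3, 5 → R3=3^5=6
After step 3: R3 = 6.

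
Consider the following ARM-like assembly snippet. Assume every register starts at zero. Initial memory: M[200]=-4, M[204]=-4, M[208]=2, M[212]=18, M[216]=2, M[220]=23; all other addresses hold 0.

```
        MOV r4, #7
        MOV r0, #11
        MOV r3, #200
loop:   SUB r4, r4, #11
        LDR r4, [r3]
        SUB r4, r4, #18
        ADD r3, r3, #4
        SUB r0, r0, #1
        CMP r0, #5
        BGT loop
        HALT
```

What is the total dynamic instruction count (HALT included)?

46

after MOV r4, #7: r4=7
after MOV r0, #11: r0=11
after MOV r3, #200: r3=200
after SUB r4, r4, #11: r4=7-11=-4
after LDR r4, [r3]: r4=M[200]=-4
after SUB r4, r4, #18: r4=(-4)-18=-22
after ADD r3, r3, #4: r3=200+4=204
after SUB r0, r0, #1: r0=11-1=10
CMP r0, #5  (cmp 10,5)
BGT loop: taken
after SUB r4, r4, #11: r4=(-22)-11=-33
after LDR r4, [r3]: r4=M[204]=-4
after SUB r4, r4, #18: r4=(-4)-18=-22
after ADD r3, r3, #4: r3=204+4=208
after SUB r0, r0, #1: r0=10-1=9
CMP r0, #5  (cmp 9,5)
BGT loop: taken
after SUB r4, r4, #11: r4=(-22)-11=-33
after LDR r4, [r3]: r4=M[208]=2
after SUB r4, r4, #18: r4=2-18=-16
after ADD r3, r3, #4: r3=208+4=212
after SUB r0, r0, #1: r0=9-1=8
CMP r0, #5  (cmp 8,5)
BGT loop: taken
after SUB r4, r4, #11: r4=(-16)-11=-27
after LDR r4, [r3]: r4=M[212]=18
after SUB r4, r4, #18: r4=18-18=0
after ADD r3, r3, #4: r3=212+4=216
after SUB r0, r0, #1: r0=8-1=7
CMP r0, #5  (cmp 7,5)
BGT loop: taken
after SUB r4, r4, #11: r4=0-11=-11
after LDR r4, [r3]: r4=M[216]=2
after SUB r4, r4, #18: r4=2-18=-16
after ADD r3, r3, #4: r3=216+4=220
after SUB r0, r0, #1: r0=7-1=6
CMP r0, #5  (cmp 6,5)
BGT loop: taken
after SUB r4, r4, #11: r4=(-16)-11=-27
after LDR r4, [r3]: r4=M[220]=23
after SUB r4, r4, #18: r4=23-18=5
after ADD r3, r3, #4: r3=220+4=224
after SUB r0, r0, #1: r0=6-1=5
CMP r0, #5  (cmp 5,5)
BGT loop: not taken
halt.
Total executed instructions: 46.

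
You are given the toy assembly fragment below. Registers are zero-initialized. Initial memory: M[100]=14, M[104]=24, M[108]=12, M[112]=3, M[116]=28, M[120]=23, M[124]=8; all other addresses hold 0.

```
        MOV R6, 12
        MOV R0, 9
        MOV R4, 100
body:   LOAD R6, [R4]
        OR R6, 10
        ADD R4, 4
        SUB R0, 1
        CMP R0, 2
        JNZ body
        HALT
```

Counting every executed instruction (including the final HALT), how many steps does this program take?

46

after MOV R6, 12: R6=12
after MOV R0, 9: R0=9
after MOV R4, 100: R4=100
after LOAD R6, [R4]: R6=M[100]=14
after OR R6, 10: R6=14|10=14
after ADD R4, 4: R4=100+4=104
after SUB R0, 1: R0=9-1=8
CMP R0, 2  (cmp 8,2)
JNZ body: taken
after LOAD R6, [R4]: R6=M[104]=24
after OR R6, 10: R6=24|10=26
after ADD R4, 4: R4=104+4=108
after SUB R0, 1: R0=8-1=7
CMP R0, 2  (cmp 7,2)
JNZ body: taken
after LOAD R6, [R4]: R6=M[108]=12
after OR R6, 10: R6=12|10=14
after ADD R4, 4: R4=108+4=112
after SUB R0, 1: R0=7-1=6
CMP R0, 2  (cmp 6,2)
JNZ body: taken
after LOAD R6, [R4]: R6=M[112]=3
after OR R6, 10: R6=3|10=11
after ADD R4, 4: R4=112+4=116
after SUB R0, 1: R0=6-1=5
CMP R0, 2  (cmp 5,2)
JNZ body: taken
after LOAD R6, [R4]: R6=M[116]=28
after OR R6, 10: R6=28|10=30
after ADD R4, 4: R4=116+4=120
after SUB R0, 1: R0=5-1=4
CMP R0, 2  (cmp 4,2)
JNZ body: taken
after LOAD R6, [R4]: R6=M[120]=23
after OR R6, 10: R6=23|10=31
after ADD R4, 4: R4=120+4=124
after SUB R0, 1: R0=4-1=3
CMP R0, 2  (cmp 3,2)
JNZ body: taken
after LOAD R6, [R4]: R6=M[124]=8
after OR R6, 10: R6=8|10=10
after ADD R4, 4: R4=124+4=128
after SUB R0, 1: R0=3-1=2
CMP R0, 2  (cmp 2,2)
JNZ body: not taken
halt.
Total executed instructions: 46.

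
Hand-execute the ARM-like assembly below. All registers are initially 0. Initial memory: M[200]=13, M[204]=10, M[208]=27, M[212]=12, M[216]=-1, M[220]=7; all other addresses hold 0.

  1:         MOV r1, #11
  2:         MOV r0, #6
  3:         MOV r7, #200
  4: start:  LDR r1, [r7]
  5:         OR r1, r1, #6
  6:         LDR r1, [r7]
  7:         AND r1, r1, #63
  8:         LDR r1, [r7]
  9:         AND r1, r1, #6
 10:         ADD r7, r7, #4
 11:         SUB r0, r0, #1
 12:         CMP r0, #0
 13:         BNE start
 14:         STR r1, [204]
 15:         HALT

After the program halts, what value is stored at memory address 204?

6

r1=11
r0=6
r7=200
r1=M[200]=13
r1=13|6=15
r1=M[200]=13
r1=13&63=13
r1=M[200]=13
r1=13&6=4
r7=200+4=204
r0=6-1=5
CMP r0, #0  (cmp 5,0)
BNE start: taken
r1=M[204]=10
r1=10|6=14
r1=M[204]=10
r1=10&63=10
r1=M[204]=10
r1=10&6=2
r7=204+4=208
r0=5-1=4
CMP r0, #0  (cmp 4,0)
BNE start: taken
r1=M[208]=27
r1=27|6=31
r1=M[208]=27
r1=27&63=27
r1=M[208]=27
r1=27&6=2
r7=208+4=212
r0=4-1=3
CMP r0, #0  (cmp 3,0)
BNE start: taken
r1=M[212]=12
r1=12|6=14
r1=M[212]=12
r1=12&63=12
r1=M[212]=12
r1=12&6=4
r7=212+4=216
r0=3-1=2
CMP r0, #0  (cmp 2,0)
BNE start: taken
r1=M[216]=-1
r1=(-1)|6=-1
r1=M[216]=-1
r1=(-1)&63=63
r1=M[216]=-1
r1=(-1)&6=6
r7=216+4=220
r0=2-1=1
CMP r0, #0  (cmp 1,0)
BNE start: taken
r1=M[220]=7
r1=7|6=7
r1=M[220]=7
r1=7&63=7
r1=M[220]=7
r1=7&6=6
r7=220+4=224
r0=1-1=0
CMP r0, #0  (cmp 0,0)
BNE start: not taken
STR r1, [204] → M[204]=6
halt.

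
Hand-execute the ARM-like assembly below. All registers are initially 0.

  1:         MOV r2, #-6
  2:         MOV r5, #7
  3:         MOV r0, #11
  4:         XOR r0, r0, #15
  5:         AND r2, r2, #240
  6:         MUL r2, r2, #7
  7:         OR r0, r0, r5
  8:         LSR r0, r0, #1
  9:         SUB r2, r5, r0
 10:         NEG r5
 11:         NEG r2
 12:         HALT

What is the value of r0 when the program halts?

after MOV r2, #-6: r2=-6
after MOV r5, #7: r5=7
after MOV r0, #11: r0=11
after XOR r0, r0, #15: r0=11^15=4
after AND r2, r2, #240: r2=(-6)&240=240
after MUL r2, r2, #7: r2=240*7=1680
after OR r0, r0, r5: r0=4|7=7
after LSR r0, r0, #1: r0=7>>1=3
after SUB r2, r5, r0: r2=7-3=4
after NEG r5: r5=-(7)=-7
after NEG r2: r2=-(4)=-4
halt.

3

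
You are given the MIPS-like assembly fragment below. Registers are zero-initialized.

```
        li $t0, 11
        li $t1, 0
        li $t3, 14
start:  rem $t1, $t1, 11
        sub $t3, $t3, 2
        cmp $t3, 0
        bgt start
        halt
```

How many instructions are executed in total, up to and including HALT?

after li $t0, 11: $t0=11
after li $t1, 0: $t1=0
after li $t3, 14: $t3=14
after rem $t1, $t1, 11: $t1=0%11=0
after sub $t3, $t3, 2: $t3=14-2=12
cmp $t3, 0  (cmp 12,0)
bgt start: taken
after rem $t1, $t1, 11: $t1=0%11=0
after sub $t3, $t3, 2: $t3=12-2=10
cmp $t3, 0  (cmp 10,0)
bgt start: taken
after rem $t1, $t1, 11: $t1=0%11=0
after sub $t3, $t3, 2: $t3=10-2=8
cmp $t3, 0  (cmp 8,0)
bgt start: taken
after rem $t1, $t1, 11: $t1=0%11=0
after sub $t3, $t3, 2: $t3=8-2=6
cmp $t3, 0  (cmp 6,0)
bgt start: taken
after rem $t1, $t1, 11: $t1=0%11=0
after sub $t3, $t3, 2: $t3=6-2=4
cmp $t3, 0  (cmp 4,0)
bgt start: taken
after rem $t1, $t1, 11: $t1=0%11=0
after sub $t3, $t3, 2: $t3=4-2=2
cmp $t3, 0  (cmp 2,0)
bgt start: taken
after rem $t1, $t1, 11: $t1=0%11=0
after sub $t3, $t3, 2: $t3=2-2=0
cmp $t3, 0  (cmp 0,0)
bgt start: not taken
halt.
Total executed instructions: 32.

32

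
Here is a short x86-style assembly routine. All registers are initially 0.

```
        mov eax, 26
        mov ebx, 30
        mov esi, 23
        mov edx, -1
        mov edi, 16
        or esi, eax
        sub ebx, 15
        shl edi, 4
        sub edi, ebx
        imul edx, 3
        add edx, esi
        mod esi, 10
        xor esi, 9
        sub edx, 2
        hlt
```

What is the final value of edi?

241

eax=26
ebx=30
esi=23
edx=-1
edi=16
esi=23|26=31
ebx=30-15=15
edi=16<<4=256
edi=256-15=241
edx=(-1)*3=-3
edx=(-3)+31=28
esi=31%10=1
esi=1^9=8
edx=28-2=26
halt.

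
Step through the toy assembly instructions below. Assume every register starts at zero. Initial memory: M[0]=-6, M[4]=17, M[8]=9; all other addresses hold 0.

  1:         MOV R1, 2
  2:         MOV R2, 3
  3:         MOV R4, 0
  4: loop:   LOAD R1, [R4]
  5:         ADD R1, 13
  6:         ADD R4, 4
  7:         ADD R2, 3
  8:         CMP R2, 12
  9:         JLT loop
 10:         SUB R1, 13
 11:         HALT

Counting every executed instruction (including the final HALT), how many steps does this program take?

R1=2
R2=3
R4=0
R1=M[0]=-6
R1=(-6)+13=7
R4=0+4=4
R2=3+3=6
CMP R2, 12  (cmp 6,12)
JLT loop: taken
R1=M[4]=17
R1=17+13=30
R4=4+4=8
R2=6+3=9
CMP R2, 12  (cmp 9,12)
JLT loop: taken
R1=M[8]=9
R1=9+13=22
R4=8+4=12
R2=9+3=12
CMP R2, 12  (cmp 12,12)
JLT loop: not taken
R1=22-13=9
halt.
Total executed instructions: 23.

23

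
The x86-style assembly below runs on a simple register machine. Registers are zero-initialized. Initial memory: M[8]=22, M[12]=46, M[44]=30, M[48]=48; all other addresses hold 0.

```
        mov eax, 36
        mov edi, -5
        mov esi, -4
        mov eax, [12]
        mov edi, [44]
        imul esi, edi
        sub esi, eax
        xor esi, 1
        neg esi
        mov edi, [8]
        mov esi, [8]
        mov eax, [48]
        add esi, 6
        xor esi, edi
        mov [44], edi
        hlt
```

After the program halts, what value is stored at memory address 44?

22

mov eax, 36 → eax=36
mov edi, -5 → edi=-5
mov esi, -4 → esi=-4
mov eax, [12] → eax=M[12]=46
mov edi, [44] → edi=M[44]=30
imul esi, edi → esi=(-4)*30=-120
sub esi, eax → esi=(-120)-46=-166
xor esi, 1 → esi=(-166)^1=-165
neg esi → esi=-(-165)=165
mov edi, [8] → edi=M[8]=22
mov esi, [8] → esi=M[8]=22
mov eax, [48] → eax=M[48]=48
add esi, 6 → esi=22+6=28
xor esi, edi → esi=28^22=10
mov [44], edi → M[44]=22
halt.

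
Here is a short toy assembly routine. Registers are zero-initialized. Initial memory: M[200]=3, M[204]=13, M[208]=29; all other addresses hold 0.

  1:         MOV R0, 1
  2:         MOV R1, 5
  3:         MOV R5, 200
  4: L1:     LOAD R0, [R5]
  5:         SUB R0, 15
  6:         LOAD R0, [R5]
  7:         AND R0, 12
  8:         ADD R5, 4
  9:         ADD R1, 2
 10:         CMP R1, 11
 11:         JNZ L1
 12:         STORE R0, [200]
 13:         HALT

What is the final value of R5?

MOV R0, 1 → R0=1
MOV R1, 5 → R1=5
MOV R5, 200 → R5=200
LOAD R0, [R5] → R0=M[200]=3
SUB R0, 15 → R0=3-15=-12
LOAD R0, [R5] → R0=M[200]=3
AND R0, 12 → R0=3&12=0
ADD R5, 4 → R5=200+4=204
ADD R1, 2 → R1=5+2=7
CMP R1, 11  (cmp 7,11)
JNZ L1: taken
LOAD R0, [R5] → R0=M[204]=13
SUB R0, 15 → R0=13-15=-2
LOAD R0, [R5] → R0=M[204]=13
AND R0, 12 → R0=13&12=12
ADD R5, 4 → R5=204+4=208
ADD R1, 2 → R1=7+2=9
CMP R1, 11  (cmp 9,11)
JNZ L1: taken
LOAD R0, [R5] → R0=M[208]=29
SUB R0, 15 → R0=29-15=14
LOAD R0, [R5] → R0=M[208]=29
AND R0, 12 → R0=29&12=12
ADD R5, 4 → R5=208+4=212
ADD R1, 2 → R1=9+2=11
CMP R1, 11  (cmp 11,11)
JNZ L1: not taken
STORE R0, [200] → M[200]=12
halt.

212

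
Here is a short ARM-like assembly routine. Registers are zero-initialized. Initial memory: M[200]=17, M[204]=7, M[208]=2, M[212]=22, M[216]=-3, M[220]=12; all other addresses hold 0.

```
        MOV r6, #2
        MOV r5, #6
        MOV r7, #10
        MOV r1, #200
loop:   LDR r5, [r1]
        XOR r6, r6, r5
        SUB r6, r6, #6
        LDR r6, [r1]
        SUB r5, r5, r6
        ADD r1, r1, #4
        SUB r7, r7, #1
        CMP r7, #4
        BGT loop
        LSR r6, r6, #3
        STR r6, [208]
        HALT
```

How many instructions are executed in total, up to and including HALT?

r6=2
r5=6
r7=10
r1=200
r5=M[200]=17
r6=2^17=19
r6=19-6=13
r6=M[200]=17
r5=17-17=0
r1=200+4=204
r7=10-1=9
CMP r7, #4  (cmp 9,4)
BGT loop: taken
r5=M[204]=7
r6=17^7=22
r6=22-6=16
r6=M[204]=7
r5=7-7=0
r1=204+4=208
r7=9-1=8
CMP r7, #4  (cmp 8,4)
BGT loop: taken
r5=M[208]=2
r6=7^2=5
r6=5-6=-1
r6=M[208]=2
r5=2-2=0
r1=208+4=212
r7=8-1=7
CMP r7, #4  (cmp 7,4)
BGT loop: taken
r5=M[212]=22
r6=2^22=20
r6=20-6=14
r6=M[212]=22
r5=22-22=0
r1=212+4=216
r7=7-1=6
CMP r7, #4  (cmp 6,4)
BGT loop: taken
r5=M[216]=-3
r6=22^(-3)=-21
r6=(-21)-6=-27
r6=M[216]=-3
r5=(-3)-(-3)=0
r1=216+4=220
r7=6-1=5
CMP r7, #4  (cmp 5,4)
BGT loop: taken
r5=M[220]=12
r6=(-3)^12=-15
r6=(-15)-6=-21
r6=M[220]=12
r5=12-12=0
r1=220+4=224
r7=5-1=4
CMP r7, #4  (cmp 4,4)
BGT loop: not taken
r6=12>>3=1
STR r6, [208] → M[208]=1
halt.
Total executed instructions: 61.

61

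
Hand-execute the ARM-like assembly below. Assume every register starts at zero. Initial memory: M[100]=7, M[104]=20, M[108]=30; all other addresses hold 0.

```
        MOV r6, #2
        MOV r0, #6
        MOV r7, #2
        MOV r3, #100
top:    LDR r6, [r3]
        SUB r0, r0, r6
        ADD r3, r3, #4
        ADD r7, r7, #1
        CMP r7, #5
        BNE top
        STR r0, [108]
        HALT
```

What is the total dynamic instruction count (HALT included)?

24

MOV r6, #2 → r6=2
MOV r0, #6 → r0=6
MOV r7, #2 → r7=2
MOV r3, #100 → r3=100
LDR r6, [r3] → r6=M[100]=7
SUB r0, r0, r6 → r0=6-7=-1
ADD r3, r3, #4 → r3=100+4=104
ADD r7, r7, #1 → r7=2+1=3
CMP r7, #5  (cmp 3,5)
BNE top: taken
LDR r6, [r3] → r6=M[104]=20
SUB r0, r0, r6 → r0=(-1)-20=-21
ADD r3, r3, #4 → r3=104+4=108
ADD r7, r7, #1 → r7=3+1=4
CMP r7, #5  (cmp 4,5)
BNE top: taken
LDR r6, [r3] → r6=M[108]=30
SUB r0, r0, r6 → r0=(-21)-30=-51
ADD r3, r3, #4 → r3=108+4=112
ADD r7, r7, #1 → r7=4+1=5
CMP r7, #5  (cmp 5,5)
BNE top: not taken
STR r0, [108] → M[108]=-51
halt.
Total executed instructions: 24.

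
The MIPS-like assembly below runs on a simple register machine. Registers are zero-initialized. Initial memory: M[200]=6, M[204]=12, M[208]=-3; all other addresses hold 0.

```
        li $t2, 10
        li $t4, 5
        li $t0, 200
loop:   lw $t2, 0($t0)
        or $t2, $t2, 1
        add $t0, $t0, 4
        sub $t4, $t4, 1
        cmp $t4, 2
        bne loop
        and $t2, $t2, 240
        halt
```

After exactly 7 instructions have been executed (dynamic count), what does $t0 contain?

204

$t2=10
$t4=5
$t0=200
$t2=M[200]=6
$t2=6|1=7
$t0=200+4=204
$t4=5-1=4
After step 7: $t0 = 204.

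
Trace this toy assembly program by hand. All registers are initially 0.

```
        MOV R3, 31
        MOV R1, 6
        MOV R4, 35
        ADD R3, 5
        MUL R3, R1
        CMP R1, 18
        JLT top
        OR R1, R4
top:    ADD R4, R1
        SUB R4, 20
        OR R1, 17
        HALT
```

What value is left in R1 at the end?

after MOV R3, 31: R3=31
after MOV R1, 6: R1=6
after MOV R4, 35: R4=35
after ADD R3, 5: R3=31+5=36
after MUL R3, R1: R3=36*6=216
CMP R1, 18  (cmp 6,18)
JLT top: taken
after ADD R4, R1: R4=35+6=41
after SUB R4, 20: R4=41-20=21
after OR R1, 17: R1=6|17=23
halt.

23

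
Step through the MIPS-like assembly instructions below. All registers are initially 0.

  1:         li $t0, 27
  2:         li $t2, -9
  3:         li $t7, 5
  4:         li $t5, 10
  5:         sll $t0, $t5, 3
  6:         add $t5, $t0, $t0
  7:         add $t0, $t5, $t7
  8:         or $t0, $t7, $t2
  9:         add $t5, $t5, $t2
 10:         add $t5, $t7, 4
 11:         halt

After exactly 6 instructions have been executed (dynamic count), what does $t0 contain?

after li $t0, 27: $t0=27
after li $t2, -9: $t2=-9
after li $t7, 5: $t7=5
after li $t5, 10: $t5=10
after sll $t0, $t5, 3: $t0=10<<3=80
after add $t5, $t0, $t0: $t5=80+80=160
After step 6: $t0 = 80.

80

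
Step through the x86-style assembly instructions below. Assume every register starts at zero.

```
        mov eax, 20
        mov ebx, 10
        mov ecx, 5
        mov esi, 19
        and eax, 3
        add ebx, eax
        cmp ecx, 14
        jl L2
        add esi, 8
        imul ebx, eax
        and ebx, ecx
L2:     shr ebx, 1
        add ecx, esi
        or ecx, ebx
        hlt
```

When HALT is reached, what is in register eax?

after mov eax, 20: eax=20
after mov ebx, 10: ebx=10
after mov ecx, 5: ecx=5
after mov esi, 19: esi=19
after and eax, 3: eax=20&3=0
after add ebx, eax: ebx=10+0=10
cmp ecx, 14  (cmp 5,14)
jl L2: taken
after shr ebx, 1: ebx=10>>1=5
after add ecx, esi: ecx=5+19=24
after or ecx, ebx: ecx=24|5=29
halt.

0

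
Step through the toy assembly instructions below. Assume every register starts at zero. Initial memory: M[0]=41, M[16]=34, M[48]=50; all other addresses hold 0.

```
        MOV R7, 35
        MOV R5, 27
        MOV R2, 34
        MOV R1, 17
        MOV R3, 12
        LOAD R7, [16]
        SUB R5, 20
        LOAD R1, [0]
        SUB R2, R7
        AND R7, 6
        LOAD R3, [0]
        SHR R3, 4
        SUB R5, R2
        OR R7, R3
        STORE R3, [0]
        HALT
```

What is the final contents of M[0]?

2

MOV R7, 35 → R7=35
MOV R5, 27 → R5=27
MOV R2, 34 → R2=34
MOV R1, 17 → R1=17
MOV R3, 12 → R3=12
LOAD R7, [16] → R7=M[16]=34
SUB R5, 20 → R5=27-20=7
LOAD R1, [0] → R1=M[0]=41
SUB R2, R7 → R2=34-34=0
AND R7, 6 → R7=34&6=2
LOAD R3, [0] → R3=M[0]=41
SHR R3, 4 → R3=41>>4=2
SUB R5, R2 → R5=7-0=7
OR R7, R3 → R7=2|2=2
STORE R3, [0] → M[0]=2
halt.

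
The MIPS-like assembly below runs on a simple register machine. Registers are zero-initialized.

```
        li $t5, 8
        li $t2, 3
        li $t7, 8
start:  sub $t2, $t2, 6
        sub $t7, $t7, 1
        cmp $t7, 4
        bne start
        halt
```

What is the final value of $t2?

li $t5, 8 → $t5=8
li $t2, 3 → $t2=3
li $t7, 8 → $t7=8
sub $t2, $t2, 6 → $t2=3-6=-3
sub $t7, $t7, 1 → $t7=8-1=7
cmp $t7, 4  (cmp 7,4)
bne start: taken
sub $t2, $t2, 6 → $t2=(-3)-6=-9
sub $t7, $t7, 1 → $t7=7-1=6
cmp $t7, 4  (cmp 6,4)
bne start: taken
sub $t2, $t2, 6 → $t2=(-9)-6=-15
sub $t7, $t7, 1 → $t7=6-1=5
cmp $t7, 4  (cmp 5,4)
bne start: taken
sub $t2, $t2, 6 → $t2=(-15)-6=-21
sub $t7, $t7, 1 → $t7=5-1=4
cmp $t7, 4  (cmp 4,4)
bne start: not taken
halt.

-21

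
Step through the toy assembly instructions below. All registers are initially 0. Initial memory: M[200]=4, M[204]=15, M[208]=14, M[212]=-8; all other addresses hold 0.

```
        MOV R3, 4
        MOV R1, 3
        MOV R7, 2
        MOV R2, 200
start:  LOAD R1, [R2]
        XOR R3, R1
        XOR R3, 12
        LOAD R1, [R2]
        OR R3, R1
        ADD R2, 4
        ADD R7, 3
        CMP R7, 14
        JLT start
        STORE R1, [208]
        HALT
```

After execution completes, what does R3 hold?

after MOV R3, 4: R3=4
after MOV R1, 3: R1=3
after MOV R7, 2: R7=2
after MOV R2, 200: R2=200
after LOAD R1, [R2]: R1=M[200]=4
after XOR R3, R1: R3=4^4=0
after XOR R3, 12: R3=0^12=12
after LOAD R1, [R2]: R1=M[200]=4
after OR R3, R1: R3=12|4=12
after ADD R2, 4: R2=200+4=204
after ADD R7, 3: R7=2+3=5
CMP R7, 14  (cmp 5,14)
JLT start: taken
after LOAD R1, [R2]: R1=M[204]=15
after XOR R3, R1: R3=12^15=3
after XOR R3, 12: R3=3^12=15
after LOAD R1, [R2]: R1=M[204]=15
after OR R3, R1: R3=15|15=15
after ADD R2, 4: R2=204+4=208
after ADD R7, 3: R7=5+3=8
CMP R7, 14  (cmp 8,14)
JLT start: taken
after LOAD R1, [R2]: R1=M[208]=14
after XOR R3, R1: R3=15^14=1
after XOR R3, 12: R3=1^12=13
after LOAD R1, [R2]: R1=M[208]=14
after OR R3, R1: R3=13|14=15
after ADD R2, 4: R2=208+4=212
after ADD R7, 3: R7=8+3=11
CMP R7, 14  (cmp 11,14)
JLT start: taken
after LOAD R1, [R2]: R1=M[212]=-8
after XOR R3, R1: R3=15^(-8)=-9
after XOR R3, 12: R3=(-9)^12=-5
after LOAD R1, [R2]: R1=M[212]=-8
after OR R3, R1: R3=(-5)|(-8)=-5
after ADD R2, 4: R2=212+4=216
after ADD R7, 3: R7=11+3=14
CMP R7, 14  (cmp 14,14)
JLT start: not taken
STORE R1, [208] → M[208]=-8
halt.

-5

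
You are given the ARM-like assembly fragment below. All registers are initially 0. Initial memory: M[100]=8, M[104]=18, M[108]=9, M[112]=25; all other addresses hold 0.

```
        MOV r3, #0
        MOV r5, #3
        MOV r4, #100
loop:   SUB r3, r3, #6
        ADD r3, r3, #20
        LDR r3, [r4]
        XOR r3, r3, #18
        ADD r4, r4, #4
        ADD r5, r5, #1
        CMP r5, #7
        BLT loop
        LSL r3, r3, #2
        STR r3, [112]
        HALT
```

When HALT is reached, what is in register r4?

after MOV r3, #0: r3=0
after MOV r5, #3: r5=3
after MOV r4, #100: r4=100
after SUB r3, r3, #6: r3=0-6=-6
after ADD r3, r3, #20: r3=(-6)+20=14
after LDR r3, [r4]: r3=M[100]=8
after XOR r3, r3, #18: r3=8^18=26
after ADD r4, r4, #4: r4=100+4=104
after ADD r5, r5, #1: r5=3+1=4
CMP r5, #7  (cmp 4,7)
BLT loop: taken
after SUB r3, r3, #6: r3=26-6=20
after ADD r3, r3, #20: r3=20+20=40
after LDR r3, [r4]: r3=M[104]=18
after XOR r3, r3, #18: r3=18^18=0
after ADD r4, r4, #4: r4=104+4=108
after ADD r5, r5, #1: r5=4+1=5
CMP r5, #7  (cmp 5,7)
BLT loop: taken
after SUB r3, r3, #6: r3=0-6=-6
after ADD r3, r3, #20: r3=(-6)+20=14
after LDR r3, [r4]: r3=M[108]=9
after XOR r3, r3, #18: r3=9^18=27
after ADD r4, r4, #4: r4=108+4=112
after ADD r5, r5, #1: r5=5+1=6
CMP r5, #7  (cmp 6,7)
BLT loop: taken
after SUB r3, r3, #6: r3=27-6=21
after ADD r3, r3, #20: r3=21+20=41
after LDR r3, [r4]: r3=M[112]=25
after XOR r3, r3, #18: r3=25^18=11
after ADD r4, r4, #4: r4=112+4=116
after ADD r5, r5, #1: r5=6+1=7
CMP r5, #7  (cmp 7,7)
BLT loop: not taken
after LSL r3, r3, #2: r3=11<<2=44
STR r3, [112] → M[112]=44
halt.

116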